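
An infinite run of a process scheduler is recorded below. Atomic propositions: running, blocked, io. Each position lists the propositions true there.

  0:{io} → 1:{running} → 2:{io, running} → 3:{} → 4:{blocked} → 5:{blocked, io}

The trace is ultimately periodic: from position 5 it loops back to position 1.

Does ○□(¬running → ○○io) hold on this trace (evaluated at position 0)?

The position after 0 is 1; □(¬running → ○○io) is false there.

Does not hold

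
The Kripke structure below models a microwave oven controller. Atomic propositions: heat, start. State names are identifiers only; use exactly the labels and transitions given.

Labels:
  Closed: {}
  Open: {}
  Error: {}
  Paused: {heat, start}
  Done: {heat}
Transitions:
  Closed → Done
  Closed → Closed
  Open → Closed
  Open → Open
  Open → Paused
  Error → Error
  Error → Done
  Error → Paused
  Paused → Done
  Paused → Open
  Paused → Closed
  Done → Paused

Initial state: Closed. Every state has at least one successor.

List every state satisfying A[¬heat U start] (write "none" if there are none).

{Paused}

States satisfying ¬heat: {Closed, Open, Error}.
States satisfying start: {Paused}.
States satisfying A[¬heat U start]: {Paused}.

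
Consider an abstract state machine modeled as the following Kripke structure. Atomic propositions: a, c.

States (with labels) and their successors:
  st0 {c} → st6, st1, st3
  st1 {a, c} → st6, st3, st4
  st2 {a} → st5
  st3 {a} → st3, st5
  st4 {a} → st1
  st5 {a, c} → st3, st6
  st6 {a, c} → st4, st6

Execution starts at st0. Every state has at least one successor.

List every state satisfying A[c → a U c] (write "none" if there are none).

{st0, st1, st2, st4, st5, st6}

States satisfying c → a: {st1, st2, st3, st4, st5, st6}.
States satisfying c: {st0, st1, st5, st6}.
States satisfying A[c → a U c]: {st0, st1, st2, st4, st5, st6}.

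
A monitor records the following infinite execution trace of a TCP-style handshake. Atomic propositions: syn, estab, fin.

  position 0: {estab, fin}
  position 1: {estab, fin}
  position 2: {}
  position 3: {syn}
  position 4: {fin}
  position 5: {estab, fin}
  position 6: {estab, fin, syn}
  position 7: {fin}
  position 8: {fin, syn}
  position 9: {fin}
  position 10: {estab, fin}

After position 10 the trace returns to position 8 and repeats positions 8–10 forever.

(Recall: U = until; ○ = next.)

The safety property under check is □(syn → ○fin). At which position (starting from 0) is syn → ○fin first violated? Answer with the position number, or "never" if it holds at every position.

syn → ○fin holds at every position 0..10, and those are all the positions the trace ever visits, so the invariant □(syn → ○fin) is never violated.

never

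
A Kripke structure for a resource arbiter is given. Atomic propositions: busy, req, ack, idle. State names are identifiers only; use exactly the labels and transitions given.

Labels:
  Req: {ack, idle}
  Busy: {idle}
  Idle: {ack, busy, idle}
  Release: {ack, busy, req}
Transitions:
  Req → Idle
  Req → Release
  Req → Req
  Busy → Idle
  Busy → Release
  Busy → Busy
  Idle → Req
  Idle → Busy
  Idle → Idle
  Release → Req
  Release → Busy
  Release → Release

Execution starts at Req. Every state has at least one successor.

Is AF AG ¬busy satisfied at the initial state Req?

Violated

States satisfying AG ¬busy: ∅.
States satisfying AF AG ¬busy: ∅.
There is a path from Req along which AG ¬busy never holds.
Req ∉ Sat(AF AG ¬busy).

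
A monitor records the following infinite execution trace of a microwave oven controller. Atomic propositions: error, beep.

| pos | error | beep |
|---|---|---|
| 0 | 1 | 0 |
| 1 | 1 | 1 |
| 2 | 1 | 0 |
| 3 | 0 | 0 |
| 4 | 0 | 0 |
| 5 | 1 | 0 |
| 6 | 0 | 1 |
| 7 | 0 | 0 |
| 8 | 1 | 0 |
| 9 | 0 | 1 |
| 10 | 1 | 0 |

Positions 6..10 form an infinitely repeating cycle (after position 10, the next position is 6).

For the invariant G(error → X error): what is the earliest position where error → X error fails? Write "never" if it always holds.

2

Check error → X error at each position in order: 0 ✓, 1 ✓.
At position 2 the labels are {error} and the next position 3 has {}, so error → X error is false there. This is the first violation.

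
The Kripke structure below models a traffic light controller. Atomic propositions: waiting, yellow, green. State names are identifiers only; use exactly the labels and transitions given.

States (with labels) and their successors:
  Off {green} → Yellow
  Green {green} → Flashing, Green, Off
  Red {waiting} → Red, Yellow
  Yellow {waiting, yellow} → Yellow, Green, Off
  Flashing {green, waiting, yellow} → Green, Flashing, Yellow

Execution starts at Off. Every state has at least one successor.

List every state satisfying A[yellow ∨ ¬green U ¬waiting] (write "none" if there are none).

States satisfying yellow ∨ ¬green: {Red, Yellow, Flashing}.
States satisfying ¬waiting: {Off, Green}.
States satisfying A[yellow ∨ ¬green U ¬waiting]: {Off, Green}.

{Off, Green}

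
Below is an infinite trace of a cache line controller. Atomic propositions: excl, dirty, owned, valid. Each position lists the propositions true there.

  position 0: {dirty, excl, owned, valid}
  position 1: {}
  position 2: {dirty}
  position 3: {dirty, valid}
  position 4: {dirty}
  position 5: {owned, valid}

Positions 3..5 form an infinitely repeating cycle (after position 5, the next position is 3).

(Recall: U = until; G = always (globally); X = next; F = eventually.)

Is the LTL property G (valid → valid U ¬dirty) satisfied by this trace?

valid → valid U ¬dirty must hold at every position from 0 onward. It fails at position 3, so G (valid → valid U ¬dirty) is false.
Positions where valid holds: 0, 3, 5.
Check valid U ¬dirty at each: 0→ok, 3→fails, 5→ok.

Does not hold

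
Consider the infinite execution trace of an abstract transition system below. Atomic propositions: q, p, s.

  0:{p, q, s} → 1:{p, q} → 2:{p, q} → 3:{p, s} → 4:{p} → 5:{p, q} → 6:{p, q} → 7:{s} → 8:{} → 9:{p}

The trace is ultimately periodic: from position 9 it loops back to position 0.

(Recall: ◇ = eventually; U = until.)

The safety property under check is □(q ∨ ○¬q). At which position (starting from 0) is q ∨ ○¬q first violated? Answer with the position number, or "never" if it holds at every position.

4

Check q ∨ ○¬q at each position in order: 0 ✓, 1 ✓, 2 ✓, 3 ✓.
At position 4 the labels are {p} and the next position 5 has {p, q}, so q ∨ ○¬q is false there. This is the first violation.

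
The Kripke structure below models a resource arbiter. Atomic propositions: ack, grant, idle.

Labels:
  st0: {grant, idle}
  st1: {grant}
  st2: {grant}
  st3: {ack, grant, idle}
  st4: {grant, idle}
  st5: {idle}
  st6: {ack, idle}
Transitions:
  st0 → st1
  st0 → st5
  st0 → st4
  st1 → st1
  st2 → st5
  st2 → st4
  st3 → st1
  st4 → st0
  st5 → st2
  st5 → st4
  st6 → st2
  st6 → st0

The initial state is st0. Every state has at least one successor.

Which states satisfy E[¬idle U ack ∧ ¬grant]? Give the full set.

States satisfying ¬idle: {st1, st2}.
States satisfying ack ∧ ¬grant: {st6}.
States satisfying E[¬idle U ack ∧ ¬grant]: {st6}.

{st6}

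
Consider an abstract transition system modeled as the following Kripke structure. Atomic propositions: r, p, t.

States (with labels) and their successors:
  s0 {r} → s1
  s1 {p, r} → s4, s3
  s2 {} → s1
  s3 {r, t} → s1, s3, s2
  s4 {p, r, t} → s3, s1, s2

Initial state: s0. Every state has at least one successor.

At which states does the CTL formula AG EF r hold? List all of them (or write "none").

{s0, s1, s2, s3, s4}

States satisfying EF r: {s0, s1, s2, s3, s4}.
States satisfying AG EF r: {s0, s1, s2, s3, s4}.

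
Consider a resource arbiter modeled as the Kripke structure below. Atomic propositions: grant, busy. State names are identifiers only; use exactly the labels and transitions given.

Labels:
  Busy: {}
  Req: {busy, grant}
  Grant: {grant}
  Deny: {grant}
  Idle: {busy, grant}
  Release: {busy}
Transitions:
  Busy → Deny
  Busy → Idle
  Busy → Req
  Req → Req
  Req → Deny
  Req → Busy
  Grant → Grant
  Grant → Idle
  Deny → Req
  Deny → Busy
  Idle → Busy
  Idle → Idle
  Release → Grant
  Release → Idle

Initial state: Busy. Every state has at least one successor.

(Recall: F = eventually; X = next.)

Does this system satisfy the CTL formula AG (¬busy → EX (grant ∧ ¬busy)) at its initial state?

Violated

States satisfying ¬busy → EX (grant ∧ ¬busy): {Busy, Req, Grant, Idle, Release}.
States satisfying AG (¬busy → EX (grant ∧ ¬busy)): ∅.
Deny is reachable from Busy and violates ¬busy → EX (grant ∧ ¬busy), so AG fails at Busy.
Busy ∉ Sat(AG (¬busy → EX (grant ∧ ¬busy))).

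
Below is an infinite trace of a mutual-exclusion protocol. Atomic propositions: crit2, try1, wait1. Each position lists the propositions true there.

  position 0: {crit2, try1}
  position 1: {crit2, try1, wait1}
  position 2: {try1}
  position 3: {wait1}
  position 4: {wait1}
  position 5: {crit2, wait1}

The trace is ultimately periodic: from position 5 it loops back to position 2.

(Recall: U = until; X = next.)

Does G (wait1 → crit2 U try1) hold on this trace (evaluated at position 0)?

wait1 → crit2 U try1 must hold at every position from 0 onward. It fails at position 3, so G (wait1 → crit2 U try1) is false.
Positions where wait1 holds: 1, 3, 4, 5.
Check crit2 U try1 at each: 1→ok, 3→fails, 4→fails, 5→ok.

Does not hold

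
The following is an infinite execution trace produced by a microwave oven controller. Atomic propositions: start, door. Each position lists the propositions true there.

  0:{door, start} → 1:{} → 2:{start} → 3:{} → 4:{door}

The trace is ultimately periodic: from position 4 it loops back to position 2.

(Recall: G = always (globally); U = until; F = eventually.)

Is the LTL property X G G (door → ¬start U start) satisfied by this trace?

The position after 0 is 1; G G (door → ¬start U start) is true there.

Yes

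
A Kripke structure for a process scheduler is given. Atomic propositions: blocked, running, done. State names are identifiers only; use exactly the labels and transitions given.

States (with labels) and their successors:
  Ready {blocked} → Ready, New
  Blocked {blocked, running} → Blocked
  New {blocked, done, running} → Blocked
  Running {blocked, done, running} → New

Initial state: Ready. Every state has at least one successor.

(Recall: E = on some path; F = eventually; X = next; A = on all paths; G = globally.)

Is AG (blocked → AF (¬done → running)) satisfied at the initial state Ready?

Violated

States satisfying blocked → AF (¬done → running): {Blocked, New, Running}.
States satisfying AG (blocked → AF (¬done → running)): {Blocked, New, Running}.
Ready is reachable from Ready and violates blocked → AF (¬done → running), so AG fails at Ready.
Ready ∉ Sat(AG (blocked → AF (¬done → running))).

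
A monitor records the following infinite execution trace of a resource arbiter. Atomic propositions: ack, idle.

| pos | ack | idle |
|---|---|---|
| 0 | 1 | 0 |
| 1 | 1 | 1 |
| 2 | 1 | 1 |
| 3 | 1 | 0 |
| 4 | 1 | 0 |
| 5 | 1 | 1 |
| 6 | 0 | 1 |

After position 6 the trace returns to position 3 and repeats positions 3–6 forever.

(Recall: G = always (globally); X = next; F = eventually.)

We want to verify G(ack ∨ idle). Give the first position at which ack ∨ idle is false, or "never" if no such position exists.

never

ack ∨ idle holds at every position 0..6, and those are all the positions the trace ever visits, so the invariant G(ack ∨ idle) is never violated.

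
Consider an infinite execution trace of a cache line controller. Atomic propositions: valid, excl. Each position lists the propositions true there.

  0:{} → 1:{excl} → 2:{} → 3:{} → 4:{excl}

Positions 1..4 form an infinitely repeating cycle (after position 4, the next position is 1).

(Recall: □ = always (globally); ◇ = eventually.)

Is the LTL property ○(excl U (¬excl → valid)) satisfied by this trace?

Satisfied

The position after 0 is 1; excl U (¬excl → valid) is true there.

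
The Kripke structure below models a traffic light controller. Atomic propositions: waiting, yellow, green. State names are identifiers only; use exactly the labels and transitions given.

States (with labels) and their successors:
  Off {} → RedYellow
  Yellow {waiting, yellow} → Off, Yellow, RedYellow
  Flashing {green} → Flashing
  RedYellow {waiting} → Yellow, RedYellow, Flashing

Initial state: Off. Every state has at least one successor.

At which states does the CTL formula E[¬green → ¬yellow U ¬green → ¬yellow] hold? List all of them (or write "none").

{Off, Flashing, RedYellow}

States satisfying ¬green → ¬yellow: {Off, Flashing, RedYellow}.
States satisfying E[¬green → ¬yellow U ¬green → ¬yellow]: {Off, Flashing, RedYellow}.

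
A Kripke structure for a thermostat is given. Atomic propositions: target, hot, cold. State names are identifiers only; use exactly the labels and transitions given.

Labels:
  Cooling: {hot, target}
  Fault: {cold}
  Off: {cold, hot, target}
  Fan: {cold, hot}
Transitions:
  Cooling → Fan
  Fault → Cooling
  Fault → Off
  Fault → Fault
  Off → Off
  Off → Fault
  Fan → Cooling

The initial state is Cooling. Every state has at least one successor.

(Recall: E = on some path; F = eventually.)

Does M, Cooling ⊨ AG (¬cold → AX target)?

Violated

States satisfying ¬cold → AX target: {Fault, Off, Fan}.
States satisfying AG (¬cold → AX target): ∅.
Cooling is reachable from Cooling and violates ¬cold → AX target, so AG fails at Cooling.
Cooling ∉ Sat(AG (¬cold → AX target)).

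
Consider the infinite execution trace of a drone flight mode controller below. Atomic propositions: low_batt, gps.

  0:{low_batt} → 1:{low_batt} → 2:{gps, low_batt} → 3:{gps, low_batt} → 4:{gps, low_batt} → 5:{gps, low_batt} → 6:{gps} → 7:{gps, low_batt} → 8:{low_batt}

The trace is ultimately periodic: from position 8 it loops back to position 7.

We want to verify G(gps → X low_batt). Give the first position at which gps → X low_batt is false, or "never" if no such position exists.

5

Check gps → X low_batt at each position in order: 0 ✓, 1 ✓, 2 ✓, 3 ✓, 4 ✓.
At position 5 the labels are {gps, low_batt} and the next position 6 has {gps}, so gps → X low_batt is false there. This is the first violation.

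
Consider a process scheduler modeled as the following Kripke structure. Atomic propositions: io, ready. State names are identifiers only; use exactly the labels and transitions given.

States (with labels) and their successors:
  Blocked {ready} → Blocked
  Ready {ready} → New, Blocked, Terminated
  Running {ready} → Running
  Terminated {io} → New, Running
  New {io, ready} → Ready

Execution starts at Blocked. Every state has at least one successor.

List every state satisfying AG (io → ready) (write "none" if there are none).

{Blocked, Running}

States satisfying io → ready: {Blocked, Ready, Running, New}.
States satisfying AG (io → ready): {Blocked, Running}.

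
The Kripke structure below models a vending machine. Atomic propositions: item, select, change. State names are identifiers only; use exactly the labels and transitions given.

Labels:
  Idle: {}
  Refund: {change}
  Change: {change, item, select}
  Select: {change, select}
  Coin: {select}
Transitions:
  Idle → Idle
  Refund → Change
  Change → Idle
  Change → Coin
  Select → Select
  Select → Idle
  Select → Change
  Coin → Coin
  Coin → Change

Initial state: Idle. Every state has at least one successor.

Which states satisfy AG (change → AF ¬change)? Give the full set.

{Idle, Refund, Change, Coin}

States satisfying change → AF ¬change: {Idle, Refund, Change, Coin}.
States satisfying AG (change → AF ¬change): {Idle, Refund, Change, Coin}.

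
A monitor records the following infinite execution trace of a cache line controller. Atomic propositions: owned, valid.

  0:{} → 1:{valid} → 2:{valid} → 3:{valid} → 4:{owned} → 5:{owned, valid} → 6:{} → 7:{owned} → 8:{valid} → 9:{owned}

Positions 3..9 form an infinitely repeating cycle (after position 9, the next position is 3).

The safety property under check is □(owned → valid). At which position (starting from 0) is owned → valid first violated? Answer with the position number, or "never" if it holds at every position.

Check owned → valid at each position in order: 0 ✓, 1 ✓, 2 ✓, 3 ✓.
At position 4 the labels are {owned}, so owned → valid is false there. This is the first violation.

4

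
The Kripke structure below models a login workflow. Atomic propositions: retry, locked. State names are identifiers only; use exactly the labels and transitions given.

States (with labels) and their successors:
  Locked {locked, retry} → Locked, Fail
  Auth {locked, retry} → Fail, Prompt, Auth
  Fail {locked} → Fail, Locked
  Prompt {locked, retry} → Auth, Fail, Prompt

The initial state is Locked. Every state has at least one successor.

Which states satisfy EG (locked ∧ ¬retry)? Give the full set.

{Fail}

States satisfying locked ∧ ¬retry: {Fail}.
States satisfying EG (locked ∧ ¬retry): {Fail}.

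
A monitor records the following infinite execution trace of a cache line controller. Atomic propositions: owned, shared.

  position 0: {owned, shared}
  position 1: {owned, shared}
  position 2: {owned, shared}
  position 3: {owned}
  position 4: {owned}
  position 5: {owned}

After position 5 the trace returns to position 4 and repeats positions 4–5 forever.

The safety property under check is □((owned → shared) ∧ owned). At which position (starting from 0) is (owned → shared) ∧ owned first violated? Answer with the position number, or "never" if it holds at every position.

Check (owned → shared) ∧ owned at each position in order: 0 ✓, 1 ✓, 2 ✓.
At position 3 the labels are {owned}, so (owned → shared) ∧ owned is false there. This is the first violation.

3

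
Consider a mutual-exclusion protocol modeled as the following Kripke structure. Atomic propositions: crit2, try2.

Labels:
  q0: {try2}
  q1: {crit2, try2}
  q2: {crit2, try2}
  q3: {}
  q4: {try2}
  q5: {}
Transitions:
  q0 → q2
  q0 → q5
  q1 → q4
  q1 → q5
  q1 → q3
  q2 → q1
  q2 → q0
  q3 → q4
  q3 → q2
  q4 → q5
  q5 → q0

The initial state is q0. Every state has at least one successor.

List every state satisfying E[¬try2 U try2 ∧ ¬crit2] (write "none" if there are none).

States satisfying ¬try2: {q3, q5}.
States satisfying try2 ∧ ¬crit2: {q0, q4}.
States satisfying E[¬try2 U try2 ∧ ¬crit2]: {q0, q3, q4, q5}.

{q0, q3, q4, q5}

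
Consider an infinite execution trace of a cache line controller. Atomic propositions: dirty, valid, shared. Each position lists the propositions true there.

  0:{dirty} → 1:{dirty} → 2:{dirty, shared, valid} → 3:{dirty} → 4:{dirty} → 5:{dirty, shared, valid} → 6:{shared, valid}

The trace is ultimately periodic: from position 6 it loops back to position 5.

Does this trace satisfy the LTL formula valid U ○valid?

Violated

Walking from position 0: at position 0, ○valid has not yet held and valid fails, so valid U ○valid is false.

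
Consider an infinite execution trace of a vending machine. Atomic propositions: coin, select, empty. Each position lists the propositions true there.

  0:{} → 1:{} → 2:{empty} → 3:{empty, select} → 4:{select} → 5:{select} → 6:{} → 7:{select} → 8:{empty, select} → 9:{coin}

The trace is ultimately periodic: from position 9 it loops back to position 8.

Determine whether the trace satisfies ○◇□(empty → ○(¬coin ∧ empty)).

Violated

The position after 0 is 1; ◇□(empty → ○(¬coin ∧ empty)) is false there.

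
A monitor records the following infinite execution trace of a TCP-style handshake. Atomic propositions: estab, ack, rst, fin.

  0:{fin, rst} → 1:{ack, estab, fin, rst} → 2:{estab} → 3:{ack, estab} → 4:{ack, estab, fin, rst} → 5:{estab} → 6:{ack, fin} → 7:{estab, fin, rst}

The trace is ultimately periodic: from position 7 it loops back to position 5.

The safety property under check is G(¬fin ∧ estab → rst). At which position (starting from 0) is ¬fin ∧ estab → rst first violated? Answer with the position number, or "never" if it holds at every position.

Check ¬fin ∧ estab → rst at each position in order: 0 ✓, 1 ✓.
At position 2 the labels are {estab}, so ¬fin ∧ estab → rst is false there. This is the first violation.

2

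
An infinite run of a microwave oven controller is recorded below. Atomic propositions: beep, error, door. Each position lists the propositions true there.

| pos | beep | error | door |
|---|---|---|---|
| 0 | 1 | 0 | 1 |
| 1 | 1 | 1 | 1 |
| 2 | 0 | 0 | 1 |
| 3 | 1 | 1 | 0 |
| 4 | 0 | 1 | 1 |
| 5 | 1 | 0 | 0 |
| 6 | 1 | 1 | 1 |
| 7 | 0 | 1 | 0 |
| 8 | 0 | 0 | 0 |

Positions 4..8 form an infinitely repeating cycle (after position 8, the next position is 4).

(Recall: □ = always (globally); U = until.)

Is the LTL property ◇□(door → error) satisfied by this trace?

Satisfied

□(door → error) holds at position 3, which is reachable from 0, so ◇□(door → error) holds.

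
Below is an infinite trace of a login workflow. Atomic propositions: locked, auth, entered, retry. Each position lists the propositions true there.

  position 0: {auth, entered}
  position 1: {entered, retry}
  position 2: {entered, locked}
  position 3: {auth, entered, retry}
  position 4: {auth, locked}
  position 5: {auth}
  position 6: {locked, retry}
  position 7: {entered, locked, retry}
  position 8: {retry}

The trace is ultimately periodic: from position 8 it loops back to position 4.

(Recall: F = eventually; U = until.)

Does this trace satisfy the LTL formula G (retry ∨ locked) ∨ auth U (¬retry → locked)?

Holds

retry ∨ locked must hold at every position from 0 onward. It fails at position 0, so G (retry ∨ locked) is false.
Walking from position 0: ¬retry → locked first holds at position 1, and auth holds at every earlier position along the way, so auth U (¬retry → locked) holds.
At position 0: G (retry ∨ locked) is false; auth U (¬retry → locked) is true; so G (retry ∨ locked) ∨ auth U (¬retry → locked) is true.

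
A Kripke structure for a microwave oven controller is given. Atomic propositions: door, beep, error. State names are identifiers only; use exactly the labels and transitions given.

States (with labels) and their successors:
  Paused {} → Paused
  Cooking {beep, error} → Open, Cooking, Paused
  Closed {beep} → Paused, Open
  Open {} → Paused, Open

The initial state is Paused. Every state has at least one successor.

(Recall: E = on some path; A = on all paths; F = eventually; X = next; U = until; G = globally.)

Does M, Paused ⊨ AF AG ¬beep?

Satisfied

States satisfying AG ¬beep: {Paused, Open}.
States satisfying AF AG ¬beep: {Paused, Closed, Open}.
Paused ∈ Sat(AF AG ¬beep).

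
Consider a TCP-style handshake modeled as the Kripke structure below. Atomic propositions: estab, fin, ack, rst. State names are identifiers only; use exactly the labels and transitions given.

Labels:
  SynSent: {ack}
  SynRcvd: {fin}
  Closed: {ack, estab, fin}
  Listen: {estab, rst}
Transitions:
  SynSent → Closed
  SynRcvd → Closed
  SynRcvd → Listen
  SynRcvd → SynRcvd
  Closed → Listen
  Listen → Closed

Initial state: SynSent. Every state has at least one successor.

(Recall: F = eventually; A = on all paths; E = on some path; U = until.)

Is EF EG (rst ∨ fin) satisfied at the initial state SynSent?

Yes

States satisfying EG (rst ∨ fin): {SynRcvd, Closed, Listen}.
States satisfying EF EG (rst ∨ fin): {SynSent, SynRcvd, Closed, Listen}.
Some path from SynSent reaches a state where EG (rst ∨ fin) holds.
SynSent ∈ Sat(EF EG (rst ∨ fin)).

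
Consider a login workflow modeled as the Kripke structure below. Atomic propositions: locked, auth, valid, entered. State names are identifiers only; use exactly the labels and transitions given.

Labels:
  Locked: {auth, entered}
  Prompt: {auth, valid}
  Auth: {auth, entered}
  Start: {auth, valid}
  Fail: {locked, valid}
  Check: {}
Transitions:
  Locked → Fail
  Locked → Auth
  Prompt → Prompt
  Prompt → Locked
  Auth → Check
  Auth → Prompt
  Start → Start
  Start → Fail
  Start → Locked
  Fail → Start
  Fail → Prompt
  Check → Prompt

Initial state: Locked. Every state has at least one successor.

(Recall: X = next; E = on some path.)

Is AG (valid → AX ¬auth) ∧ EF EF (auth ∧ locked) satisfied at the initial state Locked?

States satisfying valid → AX ¬auth: {Locked, Auth, Check}.
States satisfying AG (valid → AX ¬auth): ∅.
States satisfying EF (auth ∧ locked): ∅.
States satisfying EF EF (auth ∧ locked): ∅.
States satisfying AG (valid → AX ¬auth) ∧ EF EF (auth ∧ locked): ∅.
Locked ∉ Sat(AG (valid → AX ¬auth) ∧ EF EF (auth ∧ locked)).

Violated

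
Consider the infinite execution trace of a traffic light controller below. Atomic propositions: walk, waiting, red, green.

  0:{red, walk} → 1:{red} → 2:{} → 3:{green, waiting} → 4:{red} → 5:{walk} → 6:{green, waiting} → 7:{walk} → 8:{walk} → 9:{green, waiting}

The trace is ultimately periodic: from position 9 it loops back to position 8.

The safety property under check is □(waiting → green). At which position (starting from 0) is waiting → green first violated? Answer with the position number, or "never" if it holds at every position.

waiting → green holds at every position 0..9, and those are all the positions the trace ever visits, so the invariant □(waiting → green) is never violated.

never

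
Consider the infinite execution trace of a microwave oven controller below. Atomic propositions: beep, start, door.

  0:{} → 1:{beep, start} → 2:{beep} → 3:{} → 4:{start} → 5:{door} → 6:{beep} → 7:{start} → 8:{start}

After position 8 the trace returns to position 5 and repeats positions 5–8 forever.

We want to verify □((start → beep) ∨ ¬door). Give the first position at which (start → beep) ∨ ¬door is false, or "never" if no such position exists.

(start → beep) ∨ ¬door holds at every position 0..8, and those are all the positions the trace ever visits, so the invariant □((start → beep) ∨ ¬door) is never violated.

never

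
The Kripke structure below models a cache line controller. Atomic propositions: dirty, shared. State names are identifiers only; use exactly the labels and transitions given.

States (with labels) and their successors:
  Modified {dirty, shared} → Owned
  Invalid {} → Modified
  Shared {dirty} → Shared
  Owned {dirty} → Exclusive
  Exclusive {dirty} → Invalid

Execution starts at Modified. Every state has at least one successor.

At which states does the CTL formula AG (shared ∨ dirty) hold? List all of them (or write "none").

{Shared}

States satisfying shared ∨ dirty: {Modified, Shared, Owned, Exclusive}.
States satisfying AG (shared ∨ dirty): {Shared}.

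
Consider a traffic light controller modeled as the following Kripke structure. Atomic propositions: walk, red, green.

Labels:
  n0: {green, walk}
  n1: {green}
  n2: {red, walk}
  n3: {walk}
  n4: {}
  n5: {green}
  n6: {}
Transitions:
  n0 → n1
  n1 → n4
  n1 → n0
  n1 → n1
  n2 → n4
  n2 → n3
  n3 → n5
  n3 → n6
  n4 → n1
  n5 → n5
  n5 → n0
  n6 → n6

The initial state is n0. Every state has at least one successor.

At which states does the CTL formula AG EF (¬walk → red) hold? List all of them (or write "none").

{n0, n1, n4, n5}

States satisfying EF (¬walk → red): {n0, n1, n2, n3, n4, n5}.
States satisfying AG EF (¬walk → red): {n0, n1, n4, n5}.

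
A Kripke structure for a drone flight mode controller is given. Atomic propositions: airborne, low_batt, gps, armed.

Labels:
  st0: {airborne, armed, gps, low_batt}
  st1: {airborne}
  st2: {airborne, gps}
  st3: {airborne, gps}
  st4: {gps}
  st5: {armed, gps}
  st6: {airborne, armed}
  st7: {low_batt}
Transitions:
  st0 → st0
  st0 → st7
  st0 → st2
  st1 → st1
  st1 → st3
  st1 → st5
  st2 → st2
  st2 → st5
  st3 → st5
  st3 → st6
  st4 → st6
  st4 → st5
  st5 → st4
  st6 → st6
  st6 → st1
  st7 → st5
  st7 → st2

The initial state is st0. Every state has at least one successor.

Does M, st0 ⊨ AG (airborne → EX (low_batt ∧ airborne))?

States satisfying airborne → EX (low_batt ∧ airborne): {st0, st4, st5, st7}.
States satisfying AG (airborne → EX (low_batt ∧ airborne)): ∅.
st1 is reachable from st0 and violates airborne → EX (low_batt ∧ airborne), so AG fails at st0.
st0 ∉ Sat(AG (airborne → EX (low_batt ∧ airborne))).

Does not hold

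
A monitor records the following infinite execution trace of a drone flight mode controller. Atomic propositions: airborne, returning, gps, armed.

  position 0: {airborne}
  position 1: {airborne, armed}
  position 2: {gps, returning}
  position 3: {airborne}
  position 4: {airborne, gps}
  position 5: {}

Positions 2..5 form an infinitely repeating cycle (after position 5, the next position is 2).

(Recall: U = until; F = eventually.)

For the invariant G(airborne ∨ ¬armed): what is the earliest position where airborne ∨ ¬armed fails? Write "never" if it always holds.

never

airborne ∨ ¬armed holds at every position 0..5, and those are all the positions the trace ever visits, so the invariant G(airborne ∨ ¬armed) is never violated.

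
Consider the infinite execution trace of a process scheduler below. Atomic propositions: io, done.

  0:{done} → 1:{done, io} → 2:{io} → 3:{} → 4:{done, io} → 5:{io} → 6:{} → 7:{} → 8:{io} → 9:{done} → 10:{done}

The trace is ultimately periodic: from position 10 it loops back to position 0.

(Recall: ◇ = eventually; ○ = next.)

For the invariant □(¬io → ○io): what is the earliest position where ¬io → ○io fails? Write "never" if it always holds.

Check ¬io → ○io at each position in order: 0 ✓, 1 ✓, 2 ✓, 3 ✓, 4 ✓, 5 ✓.
At position 6 the labels are {} and the next position 7 has {}, so ¬io → ○io is false there. This is the first violation.

6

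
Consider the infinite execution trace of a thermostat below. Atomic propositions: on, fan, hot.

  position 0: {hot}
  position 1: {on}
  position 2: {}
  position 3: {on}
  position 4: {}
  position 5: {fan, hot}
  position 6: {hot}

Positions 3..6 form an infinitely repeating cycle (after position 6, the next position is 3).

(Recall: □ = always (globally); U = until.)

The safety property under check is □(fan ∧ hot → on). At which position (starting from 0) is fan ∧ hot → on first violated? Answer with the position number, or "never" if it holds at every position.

5

Check fan ∧ hot → on at each position in order: 0 ✓, 1 ✓, 2 ✓, 3 ✓, 4 ✓.
At position 5 the labels are {fan, hot}, so fan ∧ hot → on is false there. This is the first violation.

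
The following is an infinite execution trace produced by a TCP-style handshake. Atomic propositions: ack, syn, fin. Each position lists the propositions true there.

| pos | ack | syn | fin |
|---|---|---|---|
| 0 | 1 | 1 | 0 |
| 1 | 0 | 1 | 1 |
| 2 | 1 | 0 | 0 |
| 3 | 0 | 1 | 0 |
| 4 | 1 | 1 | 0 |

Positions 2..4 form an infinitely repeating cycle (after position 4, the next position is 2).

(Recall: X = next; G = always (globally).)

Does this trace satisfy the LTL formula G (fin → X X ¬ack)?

Yes

fin → X X ¬ack holds at every position 0..4, and those are all positions ever visited, so G (fin → X X ¬ack) holds.
Positions where fin holds: 1.
Check X X ¬ack at each: 1→ok.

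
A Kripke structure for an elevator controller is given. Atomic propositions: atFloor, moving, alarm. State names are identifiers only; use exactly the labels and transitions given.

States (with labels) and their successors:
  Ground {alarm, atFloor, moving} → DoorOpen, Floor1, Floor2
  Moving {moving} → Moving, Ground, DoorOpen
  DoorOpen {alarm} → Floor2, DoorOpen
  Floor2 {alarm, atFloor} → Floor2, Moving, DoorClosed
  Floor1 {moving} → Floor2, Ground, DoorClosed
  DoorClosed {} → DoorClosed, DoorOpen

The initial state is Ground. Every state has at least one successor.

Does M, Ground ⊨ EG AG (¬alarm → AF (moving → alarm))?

No

States satisfying AG (¬alarm → AF (moving → alarm)): ∅.
States satisfying EG AG (¬alarm → AF (moving → alarm)): ∅.
No suitable path/successor from Ground witnesses the formula.
Ground ∉ Sat(EG AG (¬alarm → AF (moving → alarm))).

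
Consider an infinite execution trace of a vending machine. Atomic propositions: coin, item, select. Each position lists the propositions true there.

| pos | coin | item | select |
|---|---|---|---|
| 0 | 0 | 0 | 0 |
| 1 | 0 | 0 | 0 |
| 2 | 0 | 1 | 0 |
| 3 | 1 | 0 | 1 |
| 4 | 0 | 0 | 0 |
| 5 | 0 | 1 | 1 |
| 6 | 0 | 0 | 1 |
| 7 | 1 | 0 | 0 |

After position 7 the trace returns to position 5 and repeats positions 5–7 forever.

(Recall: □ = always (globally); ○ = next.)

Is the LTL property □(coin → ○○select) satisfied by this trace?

Holds

coin → ○○select holds at every position 0..7, and those are all positions ever visited, so □(coin → ○○select) holds.
Positions where coin holds: 3, 7.
Check ○○select at each: 3→ok, 7→ok.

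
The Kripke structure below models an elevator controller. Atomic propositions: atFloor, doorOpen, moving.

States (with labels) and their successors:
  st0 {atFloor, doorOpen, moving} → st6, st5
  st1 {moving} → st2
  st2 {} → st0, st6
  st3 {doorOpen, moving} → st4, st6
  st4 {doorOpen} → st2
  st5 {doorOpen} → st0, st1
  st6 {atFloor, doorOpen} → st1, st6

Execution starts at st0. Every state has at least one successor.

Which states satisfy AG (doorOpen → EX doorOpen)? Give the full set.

{st0, st1, st2, st5, st6}

States satisfying doorOpen → EX doorOpen: {st0, st1, st2, st3, st5, st6}.
States satisfying AG (doorOpen → EX doorOpen): {st0, st1, st2, st5, st6}.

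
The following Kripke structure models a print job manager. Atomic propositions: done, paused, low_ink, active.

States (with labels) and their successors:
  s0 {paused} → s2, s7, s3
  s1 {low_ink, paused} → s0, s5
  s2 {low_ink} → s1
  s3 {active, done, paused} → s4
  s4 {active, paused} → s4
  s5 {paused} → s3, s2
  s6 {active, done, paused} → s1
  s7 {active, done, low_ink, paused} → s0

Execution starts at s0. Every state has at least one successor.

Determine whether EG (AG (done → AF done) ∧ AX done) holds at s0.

States satisfying AG (done → AF done) ∧ AX done: ∅.
States satisfying EG (AG (done → AF done) ∧ AX done): ∅.
No suitable path/successor from s0 witnesses the formula.
s0 ∉ Sat(EG (AG (done → AF done) ∧ AX done)).

Does not hold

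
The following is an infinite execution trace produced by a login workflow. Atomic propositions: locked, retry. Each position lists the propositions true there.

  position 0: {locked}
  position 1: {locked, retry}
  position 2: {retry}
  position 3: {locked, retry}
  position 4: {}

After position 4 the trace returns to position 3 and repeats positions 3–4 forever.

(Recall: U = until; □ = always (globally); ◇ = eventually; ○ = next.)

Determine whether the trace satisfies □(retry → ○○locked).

Does not hold

retry → ○○locked must hold at every position from 0 onward. It fails at position 2, so □(retry → ○○locked) is false.
Positions where retry holds: 1, 2, 3.
Check ○○locked at each: 1→ok, 2→fails, 3→ok.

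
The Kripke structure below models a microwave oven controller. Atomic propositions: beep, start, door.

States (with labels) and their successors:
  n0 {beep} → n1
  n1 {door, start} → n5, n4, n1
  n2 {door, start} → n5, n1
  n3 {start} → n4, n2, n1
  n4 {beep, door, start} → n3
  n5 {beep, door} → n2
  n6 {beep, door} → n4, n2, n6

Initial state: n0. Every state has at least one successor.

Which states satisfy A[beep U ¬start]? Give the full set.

States satisfying beep: {n0, n4, n5, n6}.
States satisfying ¬start: {n0, n5, n6}.
States satisfying A[beep U ¬start]: {n0, n5, n6}.

{n0, n5, n6}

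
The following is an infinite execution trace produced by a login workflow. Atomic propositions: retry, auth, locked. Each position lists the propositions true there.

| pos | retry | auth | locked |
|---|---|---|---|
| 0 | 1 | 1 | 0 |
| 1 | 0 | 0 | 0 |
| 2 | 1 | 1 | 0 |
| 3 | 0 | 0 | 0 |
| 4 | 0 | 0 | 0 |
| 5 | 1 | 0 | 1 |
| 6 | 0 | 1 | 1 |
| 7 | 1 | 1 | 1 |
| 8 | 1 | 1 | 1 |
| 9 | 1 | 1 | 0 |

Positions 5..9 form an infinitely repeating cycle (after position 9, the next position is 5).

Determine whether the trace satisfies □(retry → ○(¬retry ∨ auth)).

retry → ○(¬retry ∨ auth) must hold at every position from 0 onward. It fails at position 9, so □(retry → ○(¬retry ∨ auth)) is false.
Positions where retry holds: 0, 2, 5, 7, 8, 9.
Check ○(¬retry ∨ auth) at each: 0→ok, 2→ok, 5→ok, 7→ok, 8→ok, 9→fails.

No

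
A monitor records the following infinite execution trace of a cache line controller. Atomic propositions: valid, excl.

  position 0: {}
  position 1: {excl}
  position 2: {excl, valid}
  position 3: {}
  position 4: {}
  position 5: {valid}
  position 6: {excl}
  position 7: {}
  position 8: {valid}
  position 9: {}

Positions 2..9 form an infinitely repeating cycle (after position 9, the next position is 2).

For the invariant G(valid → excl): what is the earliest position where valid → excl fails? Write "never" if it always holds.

Check valid → excl at each position in order: 0 ✓, 1 ✓, 2 ✓, 3 ✓, 4 ✓.
At position 5 the labels are {valid}, so valid → excl is false there. This is the first violation.

5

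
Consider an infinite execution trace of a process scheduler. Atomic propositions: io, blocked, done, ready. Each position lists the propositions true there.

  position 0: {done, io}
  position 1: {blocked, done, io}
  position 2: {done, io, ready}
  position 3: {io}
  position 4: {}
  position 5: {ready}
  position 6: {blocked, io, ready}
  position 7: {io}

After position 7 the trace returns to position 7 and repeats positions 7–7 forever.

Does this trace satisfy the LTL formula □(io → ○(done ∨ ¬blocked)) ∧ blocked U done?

io → ○(done ∨ ¬blocked) holds at every position 0..7, and those are all positions ever visited, so □(io → ○(done ∨ ¬blocked)) holds.
Positions where io holds: 0, 1, 2, 3, 6, 7.
Check ○(done ∨ ¬blocked) at each: 0→ok, 1→ok, 2→ok, 3→ok, 6→ok, 7→ok.
Walking from position 0: done first holds at position 0, and blocked holds at every earlier position along the way, so blocked U done holds.
At position 0: □(io → ○(done ∨ ¬blocked)) is true; blocked U done is true; so □(io → ○(done ∨ ¬blocked)) ∧ blocked U done is true.

Satisfied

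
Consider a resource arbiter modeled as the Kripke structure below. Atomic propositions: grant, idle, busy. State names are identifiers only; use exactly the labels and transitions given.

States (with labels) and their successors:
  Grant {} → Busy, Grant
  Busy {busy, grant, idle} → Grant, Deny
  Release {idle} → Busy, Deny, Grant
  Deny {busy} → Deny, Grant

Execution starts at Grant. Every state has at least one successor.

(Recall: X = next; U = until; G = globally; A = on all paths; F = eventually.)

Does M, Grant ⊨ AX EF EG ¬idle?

Holds

States satisfying EF EG ¬idle: {Grant, Busy, Release, Deny}.
States satisfying AX EF EG ¬idle: {Grant, Busy, Release, Deny}.
Grant ∈ Sat(AX EF EG ¬idle).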